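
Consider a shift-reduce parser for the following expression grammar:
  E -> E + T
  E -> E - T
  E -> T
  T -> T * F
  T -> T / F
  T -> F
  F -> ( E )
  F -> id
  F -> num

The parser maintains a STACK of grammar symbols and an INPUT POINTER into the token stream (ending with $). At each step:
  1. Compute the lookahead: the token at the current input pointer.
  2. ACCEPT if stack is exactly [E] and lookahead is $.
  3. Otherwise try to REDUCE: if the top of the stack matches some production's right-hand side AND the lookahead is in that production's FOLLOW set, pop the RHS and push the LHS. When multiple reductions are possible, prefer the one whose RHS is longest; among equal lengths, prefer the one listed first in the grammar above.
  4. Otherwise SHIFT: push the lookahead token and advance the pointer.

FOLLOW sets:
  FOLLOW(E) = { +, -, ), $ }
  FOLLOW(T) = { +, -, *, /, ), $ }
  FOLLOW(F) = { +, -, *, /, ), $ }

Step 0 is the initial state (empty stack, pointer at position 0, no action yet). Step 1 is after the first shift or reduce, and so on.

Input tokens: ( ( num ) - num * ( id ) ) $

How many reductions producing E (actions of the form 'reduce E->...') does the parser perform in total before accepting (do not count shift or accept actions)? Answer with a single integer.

Step 1: shift (. Stack=[(] ptr=1 lookahead=( remaining=[( num ) - num * ( id ) ) $]
Step 2: shift (. Stack=[( (] ptr=2 lookahead=num remaining=[num ) - num * ( id ) ) $]
Step 3: shift num. Stack=[( ( num] ptr=3 lookahead=) remaining=[) - num * ( id ) ) $]
Step 4: reduce F->num. Stack=[( ( F] ptr=3 lookahead=) remaining=[) - num * ( id ) ) $]
Step 5: reduce T->F. Stack=[( ( T] ptr=3 lookahead=) remaining=[) - num * ( id ) ) $]
Step 6: reduce E->T. Stack=[( ( E] ptr=3 lookahead=) remaining=[) - num * ( id ) ) $]
Step 7: shift ). Stack=[( ( E )] ptr=4 lookahead=- remaining=[- num * ( id ) ) $]
Step 8: reduce F->( E ). Stack=[( F] ptr=4 lookahead=- remaining=[- num * ( id ) ) $]
Step 9: reduce T->F. Stack=[( T] ptr=4 lookahead=- remaining=[- num * ( id ) ) $]
Step 10: reduce E->T. Stack=[( E] ptr=4 lookahead=- remaining=[- num * ( id ) ) $]
Step 11: shift -. Stack=[( E -] ptr=5 lookahead=num remaining=[num * ( id ) ) $]
Step 12: shift num. Stack=[( E - num] ptr=6 lookahead=* remaining=[* ( id ) ) $]
Step 13: reduce F->num. Stack=[( E - F] ptr=6 lookahead=* remaining=[* ( id ) ) $]
Step 14: reduce T->F. Stack=[( E - T] ptr=6 lookahead=* remaining=[* ( id ) ) $]
Step 15: shift *. Stack=[( E - T *] ptr=7 lookahead=( remaining=[( id ) ) $]
Step 16: shift (. Stack=[( E - T * (] ptr=8 lookahead=id remaining=[id ) ) $]
Step 17: shift id. Stack=[( E - T * ( id] ptr=9 lookahead=) remaining=[) ) $]
Step 18: reduce F->id. Stack=[( E - T * ( F] ptr=9 lookahead=) remaining=[) ) $]
Step 19: reduce T->F. Stack=[( E - T * ( T] ptr=9 lookahead=) remaining=[) ) $]
Step 20: reduce E->T. Stack=[( E - T * ( E] ptr=9 lookahead=) remaining=[) ) $]
Step 21: shift ). Stack=[( E - T * ( E )] ptr=10 lookahead=) remaining=[) $]
Step 22: reduce F->( E ). Stack=[( E - T * F] ptr=10 lookahead=) remaining=[) $]
Step 23: reduce T->T * F. Stack=[( E - T] ptr=10 lookahead=) remaining=[) $]
Step 24: reduce E->E - T. Stack=[( E] ptr=10 lookahead=) remaining=[) $]
Step 25: shift ). Stack=[( E )] ptr=11 lookahead=$ remaining=[$]
Step 26: reduce F->( E ). Stack=[F] ptr=11 lookahead=$ remaining=[$]
Step 27: reduce T->F. Stack=[T] ptr=11 lookahead=$ remaining=[$]
Step 28: reduce E->T. Stack=[E] ptr=11 lookahead=$ remaining=[$]
Step 29: accept. Stack=[E] ptr=11 lookahead=$ remaining=[$]

Answer: 5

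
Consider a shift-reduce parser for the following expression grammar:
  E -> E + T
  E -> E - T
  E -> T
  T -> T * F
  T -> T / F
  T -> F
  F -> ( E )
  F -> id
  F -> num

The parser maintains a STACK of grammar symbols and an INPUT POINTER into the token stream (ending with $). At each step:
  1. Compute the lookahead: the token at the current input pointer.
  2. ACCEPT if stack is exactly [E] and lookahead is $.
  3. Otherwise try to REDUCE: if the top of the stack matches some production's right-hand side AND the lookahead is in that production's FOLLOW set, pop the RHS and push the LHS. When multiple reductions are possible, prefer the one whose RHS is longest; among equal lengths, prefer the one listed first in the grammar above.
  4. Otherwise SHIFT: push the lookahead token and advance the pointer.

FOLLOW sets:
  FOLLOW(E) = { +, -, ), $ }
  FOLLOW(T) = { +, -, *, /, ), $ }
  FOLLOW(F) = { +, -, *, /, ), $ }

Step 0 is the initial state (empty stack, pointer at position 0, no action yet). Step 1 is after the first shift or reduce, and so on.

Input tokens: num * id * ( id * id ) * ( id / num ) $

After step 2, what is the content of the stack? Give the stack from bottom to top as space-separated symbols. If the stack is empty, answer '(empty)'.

Step 1: shift num. Stack=[num] ptr=1 lookahead=* remaining=[* id * ( id * id ) * ( id / num ) $]
Step 2: reduce F->num. Stack=[F] ptr=1 lookahead=* remaining=[* id * ( id * id ) * ( id / num ) $]

Answer: F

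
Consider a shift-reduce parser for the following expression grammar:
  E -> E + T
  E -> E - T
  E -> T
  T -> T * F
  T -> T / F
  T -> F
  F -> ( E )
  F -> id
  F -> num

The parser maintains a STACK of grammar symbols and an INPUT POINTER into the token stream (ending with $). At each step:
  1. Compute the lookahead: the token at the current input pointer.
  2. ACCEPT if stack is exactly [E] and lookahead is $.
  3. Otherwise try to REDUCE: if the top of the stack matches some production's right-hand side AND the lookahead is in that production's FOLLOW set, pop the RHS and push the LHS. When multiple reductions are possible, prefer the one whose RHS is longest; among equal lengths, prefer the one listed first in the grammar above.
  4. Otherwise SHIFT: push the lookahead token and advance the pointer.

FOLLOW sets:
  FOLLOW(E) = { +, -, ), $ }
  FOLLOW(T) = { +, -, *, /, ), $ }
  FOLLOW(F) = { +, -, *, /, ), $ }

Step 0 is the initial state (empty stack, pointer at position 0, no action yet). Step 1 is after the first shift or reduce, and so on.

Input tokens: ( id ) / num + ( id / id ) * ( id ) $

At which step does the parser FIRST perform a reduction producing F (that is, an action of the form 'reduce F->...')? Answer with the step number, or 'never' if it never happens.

Answer: 3

Derivation:
Step 1: shift (. Stack=[(] ptr=1 lookahead=id remaining=[id ) / num + ( id / id ) * ( id ) $]
Step 2: shift id. Stack=[( id] ptr=2 lookahead=) remaining=[) / num + ( id / id ) * ( id ) $]
Step 3: reduce F->id. Stack=[( F] ptr=2 lookahead=) remaining=[) / num + ( id / id ) * ( id ) $]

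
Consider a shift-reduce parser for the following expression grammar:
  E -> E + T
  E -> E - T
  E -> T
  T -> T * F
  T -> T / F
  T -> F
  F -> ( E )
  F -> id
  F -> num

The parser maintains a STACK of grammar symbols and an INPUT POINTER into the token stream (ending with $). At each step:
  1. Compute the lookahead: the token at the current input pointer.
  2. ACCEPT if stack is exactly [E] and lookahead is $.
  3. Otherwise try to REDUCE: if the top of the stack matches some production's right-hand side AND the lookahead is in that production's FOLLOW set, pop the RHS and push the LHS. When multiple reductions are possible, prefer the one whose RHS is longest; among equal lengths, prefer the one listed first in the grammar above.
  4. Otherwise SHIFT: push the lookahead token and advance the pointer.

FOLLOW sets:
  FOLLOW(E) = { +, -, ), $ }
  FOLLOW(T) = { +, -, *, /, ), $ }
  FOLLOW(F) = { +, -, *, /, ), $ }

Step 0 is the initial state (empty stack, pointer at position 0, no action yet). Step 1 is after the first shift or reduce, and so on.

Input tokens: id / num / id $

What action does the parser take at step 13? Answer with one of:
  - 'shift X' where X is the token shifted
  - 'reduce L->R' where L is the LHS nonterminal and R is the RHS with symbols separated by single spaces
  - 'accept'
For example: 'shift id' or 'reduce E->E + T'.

Answer: accept

Derivation:
Step 1: shift id. Stack=[id] ptr=1 lookahead=/ remaining=[/ num / id $]
Step 2: reduce F->id. Stack=[F] ptr=1 lookahead=/ remaining=[/ num / id $]
Step 3: reduce T->F. Stack=[T] ptr=1 lookahead=/ remaining=[/ num / id $]
Step 4: shift /. Stack=[T /] ptr=2 lookahead=num remaining=[num / id $]
Step 5: shift num. Stack=[T / num] ptr=3 lookahead=/ remaining=[/ id $]
Step 6: reduce F->num. Stack=[T / F] ptr=3 lookahead=/ remaining=[/ id $]
Step 7: reduce T->T / F. Stack=[T] ptr=3 lookahead=/ remaining=[/ id $]
Step 8: shift /. Stack=[T /] ptr=4 lookahead=id remaining=[id $]
Step 9: shift id. Stack=[T / id] ptr=5 lookahead=$ remaining=[$]
Step 10: reduce F->id. Stack=[T / F] ptr=5 lookahead=$ remaining=[$]
Step 11: reduce T->T / F. Stack=[T] ptr=5 lookahead=$ remaining=[$]
Step 12: reduce E->T. Stack=[E] ptr=5 lookahead=$ remaining=[$]
Step 13: accept. Stack=[E] ptr=5 lookahead=$ remaining=[$]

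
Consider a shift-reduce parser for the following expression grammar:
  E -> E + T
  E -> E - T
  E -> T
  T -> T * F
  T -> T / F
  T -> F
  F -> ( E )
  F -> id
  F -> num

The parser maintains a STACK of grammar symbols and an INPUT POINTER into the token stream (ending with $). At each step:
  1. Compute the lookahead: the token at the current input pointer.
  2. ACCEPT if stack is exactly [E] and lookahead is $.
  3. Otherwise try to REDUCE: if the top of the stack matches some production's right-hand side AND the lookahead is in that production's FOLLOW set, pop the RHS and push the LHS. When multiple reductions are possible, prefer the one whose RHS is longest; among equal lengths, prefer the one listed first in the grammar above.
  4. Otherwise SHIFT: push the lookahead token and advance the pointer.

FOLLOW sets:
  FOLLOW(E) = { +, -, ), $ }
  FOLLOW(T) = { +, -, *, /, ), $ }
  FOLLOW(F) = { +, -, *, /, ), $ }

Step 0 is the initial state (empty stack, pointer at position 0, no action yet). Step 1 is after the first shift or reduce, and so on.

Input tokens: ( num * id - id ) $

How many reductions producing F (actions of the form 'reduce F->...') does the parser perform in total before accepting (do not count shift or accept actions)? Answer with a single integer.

Answer: 4

Derivation:
Step 1: shift (. Stack=[(] ptr=1 lookahead=num remaining=[num * id - id ) $]
Step 2: shift num. Stack=[( num] ptr=2 lookahead=* remaining=[* id - id ) $]
Step 3: reduce F->num. Stack=[( F] ptr=2 lookahead=* remaining=[* id - id ) $]
Step 4: reduce T->F. Stack=[( T] ptr=2 lookahead=* remaining=[* id - id ) $]
Step 5: shift *. Stack=[( T *] ptr=3 lookahead=id remaining=[id - id ) $]
Step 6: shift id. Stack=[( T * id] ptr=4 lookahead=- remaining=[- id ) $]
Step 7: reduce F->id. Stack=[( T * F] ptr=4 lookahead=- remaining=[- id ) $]
Step 8: reduce T->T * F. Stack=[( T] ptr=4 lookahead=- remaining=[- id ) $]
Step 9: reduce E->T. Stack=[( E] ptr=4 lookahead=- remaining=[- id ) $]
Step 10: shift -. Stack=[( E -] ptr=5 lookahead=id remaining=[id ) $]
Step 11: shift id. Stack=[( E - id] ptr=6 lookahead=) remaining=[) $]
Step 12: reduce F->id. Stack=[( E - F] ptr=6 lookahead=) remaining=[) $]
Step 13: reduce T->F. Stack=[( E - T] ptr=6 lookahead=) remaining=[) $]
Step 14: reduce E->E - T. Stack=[( E] ptr=6 lookahead=) remaining=[) $]
Step 15: shift ). Stack=[( E )] ptr=7 lookahead=$ remaining=[$]
Step 16: reduce F->( E ). Stack=[F] ptr=7 lookahead=$ remaining=[$]
Step 17: reduce T->F. Stack=[T] ptr=7 lookahead=$ remaining=[$]
Step 18: reduce E->T. Stack=[E] ptr=7 lookahead=$ remaining=[$]
Step 19: accept. Stack=[E] ptr=7 lookahead=$ remaining=[$]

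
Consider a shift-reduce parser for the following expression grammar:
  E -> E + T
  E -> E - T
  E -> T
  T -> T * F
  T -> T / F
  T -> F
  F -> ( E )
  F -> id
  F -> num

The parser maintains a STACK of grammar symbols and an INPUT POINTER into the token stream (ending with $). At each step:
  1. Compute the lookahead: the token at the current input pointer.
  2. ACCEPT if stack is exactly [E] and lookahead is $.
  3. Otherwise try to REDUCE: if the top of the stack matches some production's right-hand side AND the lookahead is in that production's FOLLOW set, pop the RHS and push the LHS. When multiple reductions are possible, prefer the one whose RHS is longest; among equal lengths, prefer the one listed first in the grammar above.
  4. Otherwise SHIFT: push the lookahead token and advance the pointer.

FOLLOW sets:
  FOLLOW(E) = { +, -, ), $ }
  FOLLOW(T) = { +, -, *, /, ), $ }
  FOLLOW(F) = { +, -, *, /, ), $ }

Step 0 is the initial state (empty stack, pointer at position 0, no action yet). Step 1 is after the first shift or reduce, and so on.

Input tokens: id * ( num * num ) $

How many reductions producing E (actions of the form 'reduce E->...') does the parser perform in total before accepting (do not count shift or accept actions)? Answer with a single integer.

Answer: 2

Derivation:
Step 1: shift id. Stack=[id] ptr=1 lookahead=* remaining=[* ( num * num ) $]
Step 2: reduce F->id. Stack=[F] ptr=1 lookahead=* remaining=[* ( num * num ) $]
Step 3: reduce T->F. Stack=[T] ptr=1 lookahead=* remaining=[* ( num * num ) $]
Step 4: shift *. Stack=[T *] ptr=2 lookahead=( remaining=[( num * num ) $]
Step 5: shift (. Stack=[T * (] ptr=3 lookahead=num remaining=[num * num ) $]
Step 6: shift num. Stack=[T * ( num] ptr=4 lookahead=* remaining=[* num ) $]
Step 7: reduce F->num. Stack=[T * ( F] ptr=4 lookahead=* remaining=[* num ) $]
Step 8: reduce T->F. Stack=[T * ( T] ptr=4 lookahead=* remaining=[* num ) $]
Step 9: shift *. Stack=[T * ( T *] ptr=5 lookahead=num remaining=[num ) $]
Step 10: shift num. Stack=[T * ( T * num] ptr=6 lookahead=) remaining=[) $]
Step 11: reduce F->num. Stack=[T * ( T * F] ptr=6 lookahead=) remaining=[) $]
Step 12: reduce T->T * F. Stack=[T * ( T] ptr=6 lookahead=) remaining=[) $]
Step 13: reduce E->T. Stack=[T * ( E] ptr=6 lookahead=) remaining=[) $]
Step 14: shift ). Stack=[T * ( E )] ptr=7 lookahead=$ remaining=[$]
Step 15: reduce F->( E ). Stack=[T * F] ptr=7 lookahead=$ remaining=[$]
Step 16: reduce T->T * F. Stack=[T] ptr=7 lookahead=$ remaining=[$]
Step 17: reduce E->T. Stack=[E] ptr=7 lookahead=$ remaining=[$]
Step 18: accept. Stack=[E] ptr=7 lookahead=$ remaining=[$]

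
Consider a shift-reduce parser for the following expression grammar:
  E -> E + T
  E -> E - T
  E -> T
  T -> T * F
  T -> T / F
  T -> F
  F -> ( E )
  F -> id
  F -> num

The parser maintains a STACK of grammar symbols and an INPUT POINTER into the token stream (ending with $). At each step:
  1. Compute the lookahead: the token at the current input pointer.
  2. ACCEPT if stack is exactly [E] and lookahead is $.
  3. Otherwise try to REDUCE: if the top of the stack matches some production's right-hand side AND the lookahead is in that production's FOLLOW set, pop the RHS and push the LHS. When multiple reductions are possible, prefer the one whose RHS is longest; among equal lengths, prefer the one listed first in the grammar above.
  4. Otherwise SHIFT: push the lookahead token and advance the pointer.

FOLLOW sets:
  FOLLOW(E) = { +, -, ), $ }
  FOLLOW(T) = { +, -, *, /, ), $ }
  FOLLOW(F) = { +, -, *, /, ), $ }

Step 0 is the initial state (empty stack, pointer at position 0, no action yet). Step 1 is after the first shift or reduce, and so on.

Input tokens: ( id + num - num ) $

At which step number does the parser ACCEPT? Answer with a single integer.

Answer: 20

Derivation:
Step 1: shift (. Stack=[(] ptr=1 lookahead=id remaining=[id + num - num ) $]
Step 2: shift id. Stack=[( id] ptr=2 lookahead=+ remaining=[+ num - num ) $]
Step 3: reduce F->id. Stack=[( F] ptr=2 lookahead=+ remaining=[+ num - num ) $]
Step 4: reduce T->F. Stack=[( T] ptr=2 lookahead=+ remaining=[+ num - num ) $]
Step 5: reduce E->T. Stack=[( E] ptr=2 lookahead=+ remaining=[+ num - num ) $]
Step 6: shift +. Stack=[( E +] ptr=3 lookahead=num remaining=[num - num ) $]
Step 7: shift num. Stack=[( E + num] ptr=4 lookahead=- remaining=[- num ) $]
Step 8: reduce F->num. Stack=[( E + F] ptr=4 lookahead=- remaining=[- num ) $]
Step 9: reduce T->F. Stack=[( E + T] ptr=4 lookahead=- remaining=[- num ) $]
Step 10: reduce E->E + T. Stack=[( E] ptr=4 lookahead=- remaining=[- num ) $]
Step 11: shift -. Stack=[( E -] ptr=5 lookahead=num remaining=[num ) $]
Step 12: shift num. Stack=[( E - num] ptr=6 lookahead=) remaining=[) $]
Step 13: reduce F->num. Stack=[( E - F] ptr=6 lookahead=) remaining=[) $]
Step 14: reduce T->F. Stack=[( E - T] ptr=6 lookahead=) remaining=[) $]
Step 15: reduce E->E - T. Stack=[( E] ptr=6 lookahead=) remaining=[) $]
Step 16: shift ). Stack=[( E )] ptr=7 lookahead=$ remaining=[$]
Step 17: reduce F->( E ). Stack=[F] ptr=7 lookahead=$ remaining=[$]
Step 18: reduce T->F. Stack=[T] ptr=7 lookahead=$ remaining=[$]
Step 19: reduce E->T. Stack=[E] ptr=7 lookahead=$ remaining=[$]
Step 20: accept. Stack=[E] ptr=7 lookahead=$ remaining=[$]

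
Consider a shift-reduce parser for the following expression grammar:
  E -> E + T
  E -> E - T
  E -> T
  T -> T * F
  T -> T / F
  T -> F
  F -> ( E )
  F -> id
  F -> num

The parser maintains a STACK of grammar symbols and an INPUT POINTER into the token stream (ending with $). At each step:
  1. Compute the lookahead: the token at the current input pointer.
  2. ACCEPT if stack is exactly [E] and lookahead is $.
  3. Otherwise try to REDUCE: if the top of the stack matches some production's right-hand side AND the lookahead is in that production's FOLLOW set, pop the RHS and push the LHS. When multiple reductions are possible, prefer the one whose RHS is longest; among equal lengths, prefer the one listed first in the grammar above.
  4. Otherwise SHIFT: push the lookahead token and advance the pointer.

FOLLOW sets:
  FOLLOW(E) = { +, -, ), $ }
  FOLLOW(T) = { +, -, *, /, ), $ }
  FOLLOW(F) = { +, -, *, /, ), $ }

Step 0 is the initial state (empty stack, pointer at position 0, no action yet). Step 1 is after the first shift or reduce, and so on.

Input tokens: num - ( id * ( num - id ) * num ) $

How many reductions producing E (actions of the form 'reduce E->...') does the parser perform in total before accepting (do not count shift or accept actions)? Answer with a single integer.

Step 1: shift num. Stack=[num] ptr=1 lookahead=- remaining=[- ( id * ( num - id ) * num ) $]
Step 2: reduce F->num. Stack=[F] ptr=1 lookahead=- remaining=[- ( id * ( num - id ) * num ) $]
Step 3: reduce T->F. Stack=[T] ptr=1 lookahead=- remaining=[- ( id * ( num - id ) * num ) $]
Step 4: reduce E->T. Stack=[E] ptr=1 lookahead=- remaining=[- ( id * ( num - id ) * num ) $]
Step 5: shift -. Stack=[E -] ptr=2 lookahead=( remaining=[( id * ( num - id ) * num ) $]
Step 6: shift (. Stack=[E - (] ptr=3 lookahead=id remaining=[id * ( num - id ) * num ) $]
Step 7: shift id. Stack=[E - ( id] ptr=4 lookahead=* remaining=[* ( num - id ) * num ) $]
Step 8: reduce F->id. Stack=[E - ( F] ptr=4 lookahead=* remaining=[* ( num - id ) * num ) $]
Step 9: reduce T->F. Stack=[E - ( T] ptr=4 lookahead=* remaining=[* ( num - id ) * num ) $]
Step 10: shift *. Stack=[E - ( T *] ptr=5 lookahead=( remaining=[( num - id ) * num ) $]
Step 11: shift (. Stack=[E - ( T * (] ptr=6 lookahead=num remaining=[num - id ) * num ) $]
Step 12: shift num. Stack=[E - ( T * ( num] ptr=7 lookahead=- remaining=[- id ) * num ) $]
Step 13: reduce F->num. Stack=[E - ( T * ( F] ptr=7 lookahead=- remaining=[- id ) * num ) $]
Step 14: reduce T->F. Stack=[E - ( T * ( T] ptr=7 lookahead=- remaining=[- id ) * num ) $]
Step 15: reduce E->T. Stack=[E - ( T * ( E] ptr=7 lookahead=- remaining=[- id ) * num ) $]
Step 16: shift -. Stack=[E - ( T * ( E -] ptr=8 lookahead=id remaining=[id ) * num ) $]
Step 17: shift id. Stack=[E - ( T * ( E - id] ptr=9 lookahead=) remaining=[) * num ) $]
Step 18: reduce F->id. Stack=[E - ( T * ( E - F] ptr=9 lookahead=) remaining=[) * num ) $]
Step 19: reduce T->F. Stack=[E - ( T * ( E - T] ptr=9 lookahead=) remaining=[) * num ) $]
Step 20: reduce E->E - T. Stack=[E - ( T * ( E] ptr=9 lookahead=) remaining=[) * num ) $]
Step 21: shift ). Stack=[E - ( T * ( E )] ptr=10 lookahead=* remaining=[* num ) $]
Step 22: reduce F->( E ). Stack=[E - ( T * F] ptr=10 lookahead=* remaining=[* num ) $]
Step 23: reduce T->T * F. Stack=[E - ( T] ptr=10 lookahead=* remaining=[* num ) $]
Step 24: shift *. Stack=[E - ( T *] ptr=11 lookahead=num remaining=[num ) $]
Step 25: shift num. Stack=[E - ( T * num] ptr=12 lookahead=) remaining=[) $]
Step 26: reduce F->num. Stack=[E - ( T * F] ptr=12 lookahead=) remaining=[) $]
Step 27: reduce T->T * F. Stack=[E - ( T] ptr=12 lookahead=) remaining=[) $]
Step 28: reduce E->T. Stack=[E - ( E] ptr=12 lookahead=) remaining=[) $]
Step 29: shift ). Stack=[E - ( E )] ptr=13 lookahead=$ remaining=[$]
Step 30: reduce F->( E ). Stack=[E - F] ptr=13 lookahead=$ remaining=[$]
Step 31: reduce T->F. Stack=[E - T] ptr=13 lookahead=$ remaining=[$]
Step 32: reduce E->E - T. Stack=[E] ptr=13 lookahead=$ remaining=[$]
Step 33: accept. Stack=[E] ptr=13 lookahead=$ remaining=[$]

Answer: 5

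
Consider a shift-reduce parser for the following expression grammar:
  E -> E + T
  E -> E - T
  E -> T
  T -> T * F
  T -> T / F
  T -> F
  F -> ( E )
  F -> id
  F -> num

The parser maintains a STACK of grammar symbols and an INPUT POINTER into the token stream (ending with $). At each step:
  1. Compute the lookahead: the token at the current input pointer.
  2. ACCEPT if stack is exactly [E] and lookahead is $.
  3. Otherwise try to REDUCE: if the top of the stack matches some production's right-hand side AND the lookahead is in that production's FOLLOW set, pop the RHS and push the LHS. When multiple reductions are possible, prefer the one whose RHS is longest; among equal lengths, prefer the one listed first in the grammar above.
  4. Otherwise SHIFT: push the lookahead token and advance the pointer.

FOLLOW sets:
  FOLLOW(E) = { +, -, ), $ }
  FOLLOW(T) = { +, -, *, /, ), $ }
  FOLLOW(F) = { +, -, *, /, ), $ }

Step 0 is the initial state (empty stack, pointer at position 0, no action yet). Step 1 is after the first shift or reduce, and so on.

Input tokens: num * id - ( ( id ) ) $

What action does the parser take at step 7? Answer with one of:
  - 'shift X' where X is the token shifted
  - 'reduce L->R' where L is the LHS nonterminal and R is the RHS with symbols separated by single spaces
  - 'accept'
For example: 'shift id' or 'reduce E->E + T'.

Answer: reduce T->T * F

Derivation:
Step 1: shift num. Stack=[num] ptr=1 lookahead=* remaining=[* id - ( ( id ) ) $]
Step 2: reduce F->num. Stack=[F] ptr=1 lookahead=* remaining=[* id - ( ( id ) ) $]
Step 3: reduce T->F. Stack=[T] ptr=1 lookahead=* remaining=[* id - ( ( id ) ) $]
Step 4: shift *. Stack=[T *] ptr=2 lookahead=id remaining=[id - ( ( id ) ) $]
Step 5: shift id. Stack=[T * id] ptr=3 lookahead=- remaining=[- ( ( id ) ) $]
Step 6: reduce F->id. Stack=[T * F] ptr=3 lookahead=- remaining=[- ( ( id ) ) $]
Step 7: reduce T->T * F. Stack=[T] ptr=3 lookahead=- remaining=[- ( ( id ) ) $]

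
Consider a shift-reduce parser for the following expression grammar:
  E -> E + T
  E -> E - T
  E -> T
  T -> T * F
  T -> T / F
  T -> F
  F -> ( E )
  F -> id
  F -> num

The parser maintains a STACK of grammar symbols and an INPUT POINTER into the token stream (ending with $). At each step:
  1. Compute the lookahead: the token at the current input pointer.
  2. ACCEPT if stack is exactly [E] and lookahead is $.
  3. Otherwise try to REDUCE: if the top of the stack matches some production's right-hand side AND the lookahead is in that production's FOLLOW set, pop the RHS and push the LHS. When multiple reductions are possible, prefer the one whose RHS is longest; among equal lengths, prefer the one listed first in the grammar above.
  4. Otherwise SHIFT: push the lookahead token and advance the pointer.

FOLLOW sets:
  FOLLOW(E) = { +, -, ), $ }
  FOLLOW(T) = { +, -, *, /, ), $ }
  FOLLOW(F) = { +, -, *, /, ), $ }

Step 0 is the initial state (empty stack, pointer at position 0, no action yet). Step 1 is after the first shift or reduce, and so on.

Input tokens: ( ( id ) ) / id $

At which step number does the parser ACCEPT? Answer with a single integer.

Step 1: shift (. Stack=[(] ptr=1 lookahead=( remaining=[( id ) ) / id $]
Step 2: shift (. Stack=[( (] ptr=2 lookahead=id remaining=[id ) ) / id $]
Step 3: shift id. Stack=[( ( id] ptr=3 lookahead=) remaining=[) ) / id $]
Step 4: reduce F->id. Stack=[( ( F] ptr=3 lookahead=) remaining=[) ) / id $]
Step 5: reduce T->F. Stack=[( ( T] ptr=3 lookahead=) remaining=[) ) / id $]
Step 6: reduce E->T. Stack=[( ( E] ptr=3 lookahead=) remaining=[) ) / id $]
Step 7: shift ). Stack=[( ( E )] ptr=4 lookahead=) remaining=[) / id $]
Step 8: reduce F->( E ). Stack=[( F] ptr=4 lookahead=) remaining=[) / id $]
Step 9: reduce T->F. Stack=[( T] ptr=4 lookahead=) remaining=[) / id $]
Step 10: reduce E->T. Stack=[( E] ptr=4 lookahead=) remaining=[) / id $]
Step 11: shift ). Stack=[( E )] ptr=5 lookahead=/ remaining=[/ id $]
Step 12: reduce F->( E ). Stack=[F] ptr=5 lookahead=/ remaining=[/ id $]
Step 13: reduce T->F. Stack=[T] ptr=5 lookahead=/ remaining=[/ id $]
Step 14: shift /. Stack=[T /] ptr=6 lookahead=id remaining=[id $]
Step 15: shift id. Stack=[T / id] ptr=7 lookahead=$ remaining=[$]
Step 16: reduce F->id. Stack=[T / F] ptr=7 lookahead=$ remaining=[$]
Step 17: reduce T->T / F. Stack=[T] ptr=7 lookahead=$ remaining=[$]
Step 18: reduce E->T. Stack=[E] ptr=7 lookahead=$ remaining=[$]
Step 19: accept. Stack=[E] ptr=7 lookahead=$ remaining=[$]

Answer: 19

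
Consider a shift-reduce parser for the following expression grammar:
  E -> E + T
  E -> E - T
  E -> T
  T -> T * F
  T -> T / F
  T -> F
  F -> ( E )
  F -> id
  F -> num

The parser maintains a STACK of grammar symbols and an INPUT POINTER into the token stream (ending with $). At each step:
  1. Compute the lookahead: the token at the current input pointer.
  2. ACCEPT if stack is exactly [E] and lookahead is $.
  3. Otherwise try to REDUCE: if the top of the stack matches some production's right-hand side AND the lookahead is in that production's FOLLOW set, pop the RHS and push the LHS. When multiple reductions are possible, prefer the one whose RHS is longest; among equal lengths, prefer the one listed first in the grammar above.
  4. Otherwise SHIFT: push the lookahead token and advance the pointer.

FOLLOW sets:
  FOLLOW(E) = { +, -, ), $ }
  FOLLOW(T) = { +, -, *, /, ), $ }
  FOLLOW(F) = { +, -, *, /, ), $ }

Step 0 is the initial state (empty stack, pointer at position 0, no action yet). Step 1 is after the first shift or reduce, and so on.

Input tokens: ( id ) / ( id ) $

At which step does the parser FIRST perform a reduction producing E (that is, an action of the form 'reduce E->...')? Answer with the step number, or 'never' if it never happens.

Answer: 5

Derivation:
Step 1: shift (. Stack=[(] ptr=1 lookahead=id remaining=[id ) / ( id ) $]
Step 2: shift id. Stack=[( id] ptr=2 lookahead=) remaining=[) / ( id ) $]
Step 3: reduce F->id. Stack=[( F] ptr=2 lookahead=) remaining=[) / ( id ) $]
Step 4: reduce T->F. Stack=[( T] ptr=2 lookahead=) remaining=[) / ( id ) $]
Step 5: reduce E->T. Stack=[( E] ptr=2 lookahead=) remaining=[) / ( id ) $]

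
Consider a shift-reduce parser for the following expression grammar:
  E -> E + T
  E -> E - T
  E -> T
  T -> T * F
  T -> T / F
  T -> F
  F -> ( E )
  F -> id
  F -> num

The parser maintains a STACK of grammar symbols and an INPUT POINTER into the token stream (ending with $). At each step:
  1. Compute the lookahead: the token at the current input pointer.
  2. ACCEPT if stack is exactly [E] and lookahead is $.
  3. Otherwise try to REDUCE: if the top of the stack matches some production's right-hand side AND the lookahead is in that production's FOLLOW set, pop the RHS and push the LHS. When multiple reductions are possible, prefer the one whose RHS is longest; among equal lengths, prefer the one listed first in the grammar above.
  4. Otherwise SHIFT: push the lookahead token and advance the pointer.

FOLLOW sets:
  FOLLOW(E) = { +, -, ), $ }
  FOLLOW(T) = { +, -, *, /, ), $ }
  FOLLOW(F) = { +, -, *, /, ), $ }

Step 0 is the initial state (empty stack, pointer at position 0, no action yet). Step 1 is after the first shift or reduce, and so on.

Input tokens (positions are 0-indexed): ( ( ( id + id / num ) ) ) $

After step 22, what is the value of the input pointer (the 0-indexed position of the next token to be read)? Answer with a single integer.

Answer: 10

Derivation:
Step 1: shift (. Stack=[(] ptr=1 lookahead=( remaining=[( ( id + id / num ) ) ) $]
Step 2: shift (. Stack=[( (] ptr=2 lookahead=( remaining=[( id + id / num ) ) ) $]
Step 3: shift (. Stack=[( ( (] ptr=3 lookahead=id remaining=[id + id / num ) ) ) $]
Step 4: shift id. Stack=[( ( ( id] ptr=4 lookahead=+ remaining=[+ id / num ) ) ) $]
Step 5: reduce F->id. Stack=[( ( ( F] ptr=4 lookahead=+ remaining=[+ id / num ) ) ) $]
Step 6: reduce T->F. Stack=[( ( ( T] ptr=4 lookahead=+ remaining=[+ id / num ) ) ) $]
Step 7: reduce E->T. Stack=[( ( ( E] ptr=4 lookahead=+ remaining=[+ id / num ) ) ) $]
Step 8: shift +. Stack=[( ( ( E +] ptr=5 lookahead=id remaining=[id / num ) ) ) $]
Step 9: shift id. Stack=[( ( ( E + id] ptr=6 lookahead=/ remaining=[/ num ) ) ) $]
Step 10: reduce F->id. Stack=[( ( ( E + F] ptr=6 lookahead=/ remaining=[/ num ) ) ) $]
Step 11: reduce T->F. Stack=[( ( ( E + T] ptr=6 lookahead=/ remaining=[/ num ) ) ) $]
Step 12: shift /. Stack=[( ( ( E + T /] ptr=7 lookahead=num remaining=[num ) ) ) $]
Step 13: shift num. Stack=[( ( ( E + T / num] ptr=8 lookahead=) remaining=[) ) ) $]
Step 14: reduce F->num. Stack=[( ( ( E + T / F] ptr=8 lookahead=) remaining=[) ) ) $]
Step 15: reduce T->T / F. Stack=[( ( ( E + T] ptr=8 lookahead=) remaining=[) ) ) $]
Step 16: reduce E->E + T. Stack=[( ( ( E] ptr=8 lookahead=) remaining=[) ) ) $]
Step 17: shift ). Stack=[( ( ( E )] ptr=9 lookahead=) remaining=[) ) $]
Step 18: reduce F->( E ). Stack=[( ( F] ptr=9 lookahead=) remaining=[) ) $]
Step 19: reduce T->F. Stack=[( ( T] ptr=9 lookahead=) remaining=[) ) $]
Step 20: reduce E->T. Stack=[( ( E] ptr=9 lookahead=) remaining=[) ) $]
Step 21: shift ). Stack=[( ( E )] ptr=10 lookahead=) remaining=[) $]
Step 22: reduce F->( E ). Stack=[( F] ptr=10 lookahead=) remaining=[) $]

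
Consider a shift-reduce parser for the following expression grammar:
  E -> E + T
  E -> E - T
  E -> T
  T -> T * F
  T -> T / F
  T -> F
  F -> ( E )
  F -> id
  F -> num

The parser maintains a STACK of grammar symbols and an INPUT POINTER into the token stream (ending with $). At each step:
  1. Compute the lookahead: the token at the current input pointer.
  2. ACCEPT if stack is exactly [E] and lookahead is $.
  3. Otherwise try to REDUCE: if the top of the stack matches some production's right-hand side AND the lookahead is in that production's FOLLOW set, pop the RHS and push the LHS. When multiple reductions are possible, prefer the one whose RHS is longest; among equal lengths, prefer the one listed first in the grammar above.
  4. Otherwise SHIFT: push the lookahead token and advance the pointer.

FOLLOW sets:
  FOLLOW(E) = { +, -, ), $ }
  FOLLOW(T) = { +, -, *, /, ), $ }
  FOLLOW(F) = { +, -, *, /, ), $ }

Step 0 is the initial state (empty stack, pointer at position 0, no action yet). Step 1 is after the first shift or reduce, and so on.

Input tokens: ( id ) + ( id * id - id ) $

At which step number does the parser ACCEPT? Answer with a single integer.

Step 1: shift (. Stack=[(] ptr=1 lookahead=id remaining=[id ) + ( id * id - id ) $]
Step 2: shift id. Stack=[( id] ptr=2 lookahead=) remaining=[) + ( id * id - id ) $]
Step 3: reduce F->id. Stack=[( F] ptr=2 lookahead=) remaining=[) + ( id * id - id ) $]
Step 4: reduce T->F. Stack=[( T] ptr=2 lookahead=) remaining=[) + ( id * id - id ) $]
Step 5: reduce E->T. Stack=[( E] ptr=2 lookahead=) remaining=[) + ( id * id - id ) $]
Step 6: shift ). Stack=[( E )] ptr=3 lookahead=+ remaining=[+ ( id * id - id ) $]
Step 7: reduce F->( E ). Stack=[F] ptr=3 lookahead=+ remaining=[+ ( id * id - id ) $]
Step 8: reduce T->F. Stack=[T] ptr=3 lookahead=+ remaining=[+ ( id * id - id ) $]
Step 9: reduce E->T. Stack=[E] ptr=3 lookahead=+ remaining=[+ ( id * id - id ) $]
Step 10: shift +. Stack=[E +] ptr=4 lookahead=( remaining=[( id * id - id ) $]
Step 11: shift (. Stack=[E + (] ptr=5 lookahead=id remaining=[id * id - id ) $]
Step 12: shift id. Stack=[E + ( id] ptr=6 lookahead=* remaining=[* id - id ) $]
Step 13: reduce F->id. Stack=[E + ( F] ptr=6 lookahead=* remaining=[* id - id ) $]
Step 14: reduce T->F. Stack=[E + ( T] ptr=6 lookahead=* remaining=[* id - id ) $]
Step 15: shift *. Stack=[E + ( T *] ptr=7 lookahead=id remaining=[id - id ) $]
Step 16: shift id. Stack=[E + ( T * id] ptr=8 lookahead=- remaining=[- id ) $]
Step 17: reduce F->id. Stack=[E + ( T * F] ptr=8 lookahead=- remaining=[- id ) $]
Step 18: reduce T->T * F. Stack=[E + ( T] ptr=8 lookahead=- remaining=[- id ) $]
Step 19: reduce E->T. Stack=[E + ( E] ptr=8 lookahead=- remaining=[- id ) $]
Step 20: shift -. Stack=[E + ( E -] ptr=9 lookahead=id remaining=[id ) $]
Step 21: shift id. Stack=[E + ( E - id] ptr=10 lookahead=) remaining=[) $]
Step 22: reduce F->id. Stack=[E + ( E - F] ptr=10 lookahead=) remaining=[) $]
Step 23: reduce T->F. Stack=[E + ( E - T] ptr=10 lookahead=) remaining=[) $]
Step 24: reduce E->E - T. Stack=[E + ( E] ptr=10 lookahead=) remaining=[) $]
Step 25: shift ). Stack=[E + ( E )] ptr=11 lookahead=$ remaining=[$]
Step 26: reduce F->( E ). Stack=[E + F] ptr=11 lookahead=$ remaining=[$]
Step 27: reduce T->F. Stack=[E + T] ptr=11 lookahead=$ remaining=[$]
Step 28: reduce E->E + T. Stack=[E] ptr=11 lookahead=$ remaining=[$]
Step 29: accept. Stack=[E] ptr=11 lookahead=$ remaining=[$]

Answer: 29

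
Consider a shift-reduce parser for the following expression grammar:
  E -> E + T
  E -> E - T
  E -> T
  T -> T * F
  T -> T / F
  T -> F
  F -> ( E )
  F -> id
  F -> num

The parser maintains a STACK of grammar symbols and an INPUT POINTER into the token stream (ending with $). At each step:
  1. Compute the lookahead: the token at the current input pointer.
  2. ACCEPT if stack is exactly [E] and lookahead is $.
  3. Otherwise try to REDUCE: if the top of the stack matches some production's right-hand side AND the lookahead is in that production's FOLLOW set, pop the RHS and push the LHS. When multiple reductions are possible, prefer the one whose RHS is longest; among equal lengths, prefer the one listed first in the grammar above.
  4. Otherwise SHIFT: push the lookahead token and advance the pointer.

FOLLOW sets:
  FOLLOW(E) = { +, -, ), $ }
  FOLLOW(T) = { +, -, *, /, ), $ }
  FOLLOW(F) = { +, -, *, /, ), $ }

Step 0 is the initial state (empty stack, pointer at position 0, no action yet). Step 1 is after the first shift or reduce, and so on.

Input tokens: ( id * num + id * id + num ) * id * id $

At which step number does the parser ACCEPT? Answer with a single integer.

Step 1: shift (. Stack=[(] ptr=1 lookahead=id remaining=[id * num + id * id + num ) * id * id $]
Step 2: shift id. Stack=[( id] ptr=2 lookahead=* remaining=[* num + id * id + num ) * id * id $]
Step 3: reduce F->id. Stack=[( F] ptr=2 lookahead=* remaining=[* num + id * id + num ) * id * id $]
Step 4: reduce T->F. Stack=[( T] ptr=2 lookahead=* remaining=[* num + id * id + num ) * id * id $]
Step 5: shift *. Stack=[( T *] ptr=3 lookahead=num remaining=[num + id * id + num ) * id * id $]
Step 6: shift num. Stack=[( T * num] ptr=4 lookahead=+ remaining=[+ id * id + num ) * id * id $]
Step 7: reduce F->num. Stack=[( T * F] ptr=4 lookahead=+ remaining=[+ id * id + num ) * id * id $]
Step 8: reduce T->T * F. Stack=[( T] ptr=4 lookahead=+ remaining=[+ id * id + num ) * id * id $]
Step 9: reduce E->T. Stack=[( E] ptr=4 lookahead=+ remaining=[+ id * id + num ) * id * id $]
Step 10: shift +. Stack=[( E +] ptr=5 lookahead=id remaining=[id * id + num ) * id * id $]
Step 11: shift id. Stack=[( E + id] ptr=6 lookahead=* remaining=[* id + num ) * id * id $]
Step 12: reduce F->id. Stack=[( E + F] ptr=6 lookahead=* remaining=[* id + num ) * id * id $]
Step 13: reduce T->F. Stack=[( E + T] ptr=6 lookahead=* remaining=[* id + num ) * id * id $]
Step 14: shift *. Stack=[( E + T *] ptr=7 lookahead=id remaining=[id + num ) * id * id $]
Step 15: shift id. Stack=[( E + T * id] ptr=8 lookahead=+ remaining=[+ num ) * id * id $]
Step 16: reduce F->id. Stack=[( E + T * F] ptr=8 lookahead=+ remaining=[+ num ) * id * id $]
Step 17: reduce T->T * F. Stack=[( E + T] ptr=8 lookahead=+ remaining=[+ num ) * id * id $]
Step 18: reduce E->E + T. Stack=[( E] ptr=8 lookahead=+ remaining=[+ num ) * id * id $]
Step 19: shift +. Stack=[( E +] ptr=9 lookahead=num remaining=[num ) * id * id $]
Step 20: shift num. Stack=[( E + num] ptr=10 lookahead=) remaining=[) * id * id $]
Step 21: reduce F->num. Stack=[( E + F] ptr=10 lookahead=) remaining=[) * id * id $]
Step 22: reduce T->F. Stack=[( E + T] ptr=10 lookahead=) remaining=[) * id * id $]
Step 23: reduce E->E + T. Stack=[( E] ptr=10 lookahead=) remaining=[) * id * id $]
Step 24: shift ). Stack=[( E )] ptr=11 lookahead=* remaining=[* id * id $]
Step 25: reduce F->( E ). Stack=[F] ptr=11 lookahead=* remaining=[* id * id $]
Step 26: reduce T->F. Stack=[T] ptr=11 lookahead=* remaining=[* id * id $]
Step 27: shift *. Stack=[T *] ptr=12 lookahead=id remaining=[id * id $]
Step 28: shift id. Stack=[T * id] ptr=13 lookahead=* remaining=[* id $]
Step 29: reduce F->id. Stack=[T * F] ptr=13 lookahead=* remaining=[* id $]
Step 30: reduce T->T * F. Stack=[T] ptr=13 lookahead=* remaining=[* id $]
Step 31: shift *. Stack=[T *] ptr=14 lookahead=id remaining=[id $]
Step 32: shift id. Stack=[T * id] ptr=15 lookahead=$ remaining=[$]
Step 33: reduce F->id. Stack=[T * F] ptr=15 lookahead=$ remaining=[$]
Step 34: reduce T->T * F. Stack=[T] ptr=15 lookahead=$ remaining=[$]
Step 35: reduce E->T. Stack=[E] ptr=15 lookahead=$ remaining=[$]
Step 36: accept. Stack=[E] ptr=15 lookahead=$ remaining=[$]

Answer: 36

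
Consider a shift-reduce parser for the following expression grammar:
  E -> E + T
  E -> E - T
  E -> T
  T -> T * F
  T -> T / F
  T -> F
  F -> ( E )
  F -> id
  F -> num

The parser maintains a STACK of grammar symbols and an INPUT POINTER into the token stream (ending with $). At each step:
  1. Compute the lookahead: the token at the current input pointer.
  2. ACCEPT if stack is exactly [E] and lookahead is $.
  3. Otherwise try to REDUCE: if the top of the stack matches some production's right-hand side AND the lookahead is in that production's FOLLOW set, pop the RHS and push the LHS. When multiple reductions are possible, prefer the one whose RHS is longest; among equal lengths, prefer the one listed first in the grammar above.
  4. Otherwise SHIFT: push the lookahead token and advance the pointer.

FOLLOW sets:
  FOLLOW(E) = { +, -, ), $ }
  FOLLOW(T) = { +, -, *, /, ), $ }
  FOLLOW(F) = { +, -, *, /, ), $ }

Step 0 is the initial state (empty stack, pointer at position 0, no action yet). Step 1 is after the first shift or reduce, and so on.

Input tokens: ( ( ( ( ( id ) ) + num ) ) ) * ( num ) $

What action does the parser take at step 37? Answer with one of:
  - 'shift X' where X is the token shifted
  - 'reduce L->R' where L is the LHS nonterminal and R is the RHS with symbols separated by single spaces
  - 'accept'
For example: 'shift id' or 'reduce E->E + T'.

Answer: reduce F->num

Derivation:
Step 1: shift (. Stack=[(] ptr=1 lookahead=( remaining=[( ( ( ( id ) ) + num ) ) ) * ( num ) $]
Step 2: shift (. Stack=[( (] ptr=2 lookahead=( remaining=[( ( ( id ) ) + num ) ) ) * ( num ) $]
Step 3: shift (. Stack=[( ( (] ptr=3 lookahead=( remaining=[( ( id ) ) + num ) ) ) * ( num ) $]
Step 4: shift (. Stack=[( ( ( (] ptr=4 lookahead=( remaining=[( id ) ) + num ) ) ) * ( num ) $]
Step 5: shift (. Stack=[( ( ( ( (] ptr=5 lookahead=id remaining=[id ) ) + num ) ) ) * ( num ) $]
Step 6: shift id. Stack=[( ( ( ( ( id] ptr=6 lookahead=) remaining=[) ) + num ) ) ) * ( num ) $]
Step 7: reduce F->id. Stack=[( ( ( ( ( F] ptr=6 lookahead=) remaining=[) ) + num ) ) ) * ( num ) $]
Step 8: reduce T->F. Stack=[( ( ( ( ( T] ptr=6 lookahead=) remaining=[) ) + num ) ) ) * ( num ) $]
Step 9: reduce E->T. Stack=[( ( ( ( ( E] ptr=6 lookahead=) remaining=[) ) + num ) ) ) * ( num ) $]
Step 10: shift ). Stack=[( ( ( ( ( E )] ptr=7 lookahead=) remaining=[) + num ) ) ) * ( num ) $]
Step 11: reduce F->( E ). Stack=[( ( ( ( F] ptr=7 lookahead=) remaining=[) + num ) ) ) * ( num ) $]
Step 12: reduce T->F. Stack=[( ( ( ( T] ptr=7 lookahead=) remaining=[) + num ) ) ) * ( num ) $]
Step 13: reduce E->T. Stack=[( ( ( ( E] ptr=7 lookahead=) remaining=[) + num ) ) ) * ( num ) $]
Step 14: shift ). Stack=[( ( ( ( E )] ptr=8 lookahead=+ remaining=[+ num ) ) ) * ( num ) $]
Step 15: reduce F->( E ). Stack=[( ( ( F] ptr=8 lookahead=+ remaining=[+ num ) ) ) * ( num ) $]
Step 16: reduce T->F. Stack=[( ( ( T] ptr=8 lookahead=+ remaining=[+ num ) ) ) * ( num ) $]
Step 17: reduce E->T. Stack=[( ( ( E] ptr=8 lookahead=+ remaining=[+ num ) ) ) * ( num ) $]
Step 18: shift +. Stack=[( ( ( E +] ptr=9 lookahead=num remaining=[num ) ) ) * ( num ) $]
Step 19: shift num. Stack=[( ( ( E + num] ptr=10 lookahead=) remaining=[) ) ) * ( num ) $]
Step 20: reduce F->num. Stack=[( ( ( E + F] ptr=10 lookahead=) remaining=[) ) ) * ( num ) $]
Step 21: reduce T->F. Stack=[( ( ( E + T] ptr=10 lookahead=) remaining=[) ) ) * ( num ) $]
Step 22: reduce E->E + T. Stack=[( ( ( E] ptr=10 lookahead=) remaining=[) ) ) * ( num ) $]
Step 23: shift ). Stack=[( ( ( E )] ptr=11 lookahead=) remaining=[) ) * ( num ) $]
Step 24: reduce F->( E ). Stack=[( ( F] ptr=11 lookahead=) remaining=[) ) * ( num ) $]
Step 25: reduce T->F. Stack=[( ( T] ptr=11 lookahead=) remaining=[) ) * ( num ) $]
Step 26: reduce E->T. Stack=[( ( E] ptr=11 lookahead=) remaining=[) ) * ( num ) $]
Step 27: shift ). Stack=[( ( E )] ptr=12 lookahead=) remaining=[) * ( num ) $]
Step 28: reduce F->( E ). Stack=[( F] ptr=12 lookahead=) remaining=[) * ( num ) $]
Step 29: reduce T->F. Stack=[( T] ptr=12 lookahead=) remaining=[) * ( num ) $]
Step 30: reduce E->T. Stack=[( E] ptr=12 lookahead=) remaining=[) * ( num ) $]
Step 31: shift ). Stack=[( E )] ptr=13 lookahead=* remaining=[* ( num ) $]
Step 32: reduce F->( E ). Stack=[F] ptr=13 lookahead=* remaining=[* ( num ) $]
Step 33: reduce T->F. Stack=[T] ptr=13 lookahead=* remaining=[* ( num ) $]
Step 34: shift *. Stack=[T *] ptr=14 lookahead=( remaining=[( num ) $]
Step 35: shift (. Stack=[T * (] ptr=15 lookahead=num remaining=[num ) $]
Step 36: shift num. Stack=[T * ( num] ptr=16 lookahead=) remaining=[) $]
Step 37: reduce F->num. Stack=[T * ( F] ptr=16 lookahead=) remaining=[) $]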